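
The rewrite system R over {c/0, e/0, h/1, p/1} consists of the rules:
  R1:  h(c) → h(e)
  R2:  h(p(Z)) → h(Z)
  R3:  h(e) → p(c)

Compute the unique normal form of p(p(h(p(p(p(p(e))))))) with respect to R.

1. p(p(h(p(p(p(p(e)))))))  →  p(p(h(p(p(p(e))))))   [R2 at 1.1]
2. p(p(h(p(p(p(e))))))  →  p(p(h(p(p(e)))))   [R2 at 1.1]
3. p(p(h(p(p(e)))))  →  p(p(h(p(e))))   [R2 at 1.1]
4. p(p(h(p(e))))  →  p(p(h(e)))   [R2 at 1.1]
5. p(p(h(e)))  →  p(p(p(c)))   [R3 at 1.1]

p(p(p(c)))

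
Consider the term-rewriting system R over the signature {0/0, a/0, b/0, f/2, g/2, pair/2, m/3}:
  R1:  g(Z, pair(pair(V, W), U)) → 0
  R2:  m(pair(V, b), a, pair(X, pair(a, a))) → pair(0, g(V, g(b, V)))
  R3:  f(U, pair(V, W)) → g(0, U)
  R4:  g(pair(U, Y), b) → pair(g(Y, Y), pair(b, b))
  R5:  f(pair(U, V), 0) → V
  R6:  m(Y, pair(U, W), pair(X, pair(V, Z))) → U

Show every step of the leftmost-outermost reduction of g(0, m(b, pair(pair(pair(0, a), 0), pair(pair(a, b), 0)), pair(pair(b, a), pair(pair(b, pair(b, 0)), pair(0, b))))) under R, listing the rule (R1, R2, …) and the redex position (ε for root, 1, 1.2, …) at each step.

1. g(0, m(b, pair(pair(pair(0, a), 0), pair(pair(a, b), 0)), pair(pair(b, a), pair(pair(b, pair(b, 0)), pair(0, b)))))  →  g(0, pair(pair(0, a), 0))   [R6 at 2]
2. g(0, pair(pair(0, a), 0))  →  0   [R1 at ε]

0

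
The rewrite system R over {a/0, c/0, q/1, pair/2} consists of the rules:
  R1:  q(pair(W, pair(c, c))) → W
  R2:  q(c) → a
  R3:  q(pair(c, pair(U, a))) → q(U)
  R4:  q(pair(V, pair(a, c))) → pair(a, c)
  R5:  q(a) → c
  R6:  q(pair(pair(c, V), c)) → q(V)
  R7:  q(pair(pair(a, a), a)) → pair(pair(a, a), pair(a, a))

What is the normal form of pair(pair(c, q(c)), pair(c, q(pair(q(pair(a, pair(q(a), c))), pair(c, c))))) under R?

1. pair(pair(c, q(c)), pair(c, q(pair(q(pair(a, pair(q(a), c))), pair(c, c)))))  →  pair(pair(c, a), pair(c, q(pair(q(pair(a, pair(q(a), c))), pair(c, c)))))   [R2 at 1.2]
2. pair(pair(c, a), pair(c, q(pair(q(pair(a, pair(q(a), c))), pair(c, c)))))  →  pair(pair(c, a), pair(c, q(pair(a, pair(q(a), c)))))   [R1 at 2.2]
3. pair(pair(c, a), pair(c, q(pair(a, pair(q(a), c)))))  →  pair(pair(c, a), pair(c, q(pair(a, pair(c, c)))))   [R5 at 2.2.1.2.1]
4. pair(pair(c, a), pair(c, q(pair(a, pair(c, c)))))  →  pair(pair(c, a), pair(c, a))   [R1 at 2.2]

pair(pair(c, a), pair(c, a))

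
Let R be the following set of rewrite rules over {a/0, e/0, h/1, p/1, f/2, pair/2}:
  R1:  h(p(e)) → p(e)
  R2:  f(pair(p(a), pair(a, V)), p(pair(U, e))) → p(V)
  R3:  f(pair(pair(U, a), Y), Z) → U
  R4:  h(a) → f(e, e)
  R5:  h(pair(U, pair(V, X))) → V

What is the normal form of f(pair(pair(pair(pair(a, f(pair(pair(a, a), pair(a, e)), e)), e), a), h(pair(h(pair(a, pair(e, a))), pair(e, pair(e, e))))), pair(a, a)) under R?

pair(pair(a, a), e)

1. f(pair(pair(pair(pair(a, f(pair(pair(a, a), pair(a, e)), e)), e), a), h(pair(h(pair(a, pair(e, a))), pair(e, pair(e, e))))), pair(a, a))  →  pair(pair(a, f(pair(pair(a, a), pair(a, e)), e)), e)   [R3 at ε]
2. pair(pair(a, f(pair(pair(a, a), pair(a, e)), e)), e)  →  pair(pair(a, a), e)   [R3 at 1.2]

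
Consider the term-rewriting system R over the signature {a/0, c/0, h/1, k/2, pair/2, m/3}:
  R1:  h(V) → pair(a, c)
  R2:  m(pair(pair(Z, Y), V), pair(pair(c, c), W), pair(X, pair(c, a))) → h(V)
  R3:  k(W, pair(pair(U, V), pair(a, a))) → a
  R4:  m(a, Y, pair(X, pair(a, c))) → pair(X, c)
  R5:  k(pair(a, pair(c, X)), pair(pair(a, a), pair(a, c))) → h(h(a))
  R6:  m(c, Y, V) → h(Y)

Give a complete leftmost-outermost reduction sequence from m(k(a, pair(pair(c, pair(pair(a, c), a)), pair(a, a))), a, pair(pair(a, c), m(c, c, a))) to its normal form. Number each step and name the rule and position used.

pair(pair(a, c), c)

1. m(k(a, pair(pair(c, pair(pair(a, c), a)), pair(a, a))), a, pair(pair(a, c), m(c, c, a)))  →  m(a, a, pair(pair(a, c), m(c, c, a)))   [R3 at 1]
2. m(a, a, pair(pair(a, c), m(c, c, a)))  →  m(a, a, pair(pair(a, c), h(c)))   [R6 at 3.2]
3. m(a, a, pair(pair(a, c), h(c)))  →  m(a, a, pair(pair(a, c), pair(a, c)))   [R1 at 3.2]
4. m(a, a, pair(pair(a, c), pair(a, c)))  →  pair(pair(a, c), c)   [R4 at ε]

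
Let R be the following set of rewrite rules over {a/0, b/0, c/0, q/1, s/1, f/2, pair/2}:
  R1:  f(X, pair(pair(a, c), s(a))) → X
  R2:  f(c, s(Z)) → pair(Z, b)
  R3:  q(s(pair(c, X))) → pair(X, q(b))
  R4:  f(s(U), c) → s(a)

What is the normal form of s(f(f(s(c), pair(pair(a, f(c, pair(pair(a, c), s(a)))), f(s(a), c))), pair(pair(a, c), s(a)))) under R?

s(s(c))

1. s(f(f(s(c), pair(pair(a, f(c, pair(pair(a, c), s(a)))), f(s(a), c))), pair(pair(a, c), s(a))))  →  s(f(s(c), pair(pair(a, f(c, pair(pair(a, c), s(a)))), f(s(a), c))))   [R1 at 1]
2. s(f(s(c), pair(pair(a, f(c, pair(pair(a, c), s(a)))), f(s(a), c))))  →  s(f(s(c), pair(pair(a, c), f(s(a), c))))   [R1 at 1.2.1.2]
3. s(f(s(c), pair(pair(a, c), f(s(a), c))))  →  s(f(s(c), pair(pair(a, c), s(a))))   [R4 at 1.2.2]
4. s(f(s(c), pair(pair(a, c), s(a))))  →  s(s(c))   [R1 at 1]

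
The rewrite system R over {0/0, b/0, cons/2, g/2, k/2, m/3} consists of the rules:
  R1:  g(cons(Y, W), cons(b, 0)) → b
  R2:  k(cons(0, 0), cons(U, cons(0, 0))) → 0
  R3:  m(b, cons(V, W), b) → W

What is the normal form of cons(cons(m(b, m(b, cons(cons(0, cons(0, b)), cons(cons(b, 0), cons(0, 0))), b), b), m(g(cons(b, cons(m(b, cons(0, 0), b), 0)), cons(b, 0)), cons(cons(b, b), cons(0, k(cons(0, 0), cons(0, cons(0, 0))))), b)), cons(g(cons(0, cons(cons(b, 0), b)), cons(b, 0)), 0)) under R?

cons(cons(cons(0, 0), cons(0, 0)), cons(b, 0))

1. cons(cons(m(b, m(b, cons(cons(0, cons(0, b)), cons(cons(b, 0), cons(0, 0))), b), b), m(g(cons(b, cons(m(b, cons(0, 0), b), 0)), cons(b, 0)), cons(cons(b, b), cons(0, k(cons(0, 0), cons(0, cons(0, 0))))), b)), cons(g(cons(0, cons(cons(b, 0), b)), cons(b, 0)), 0))  →  cons(cons(m(b, cons(cons(b, 0), cons(0, 0)), b), m(g(cons(b, cons(m(b, cons(0, 0), b), 0)), cons(b, 0)), cons(cons(b, b), cons(0, k(cons(0, 0), cons(0, cons(0, 0))))), b)), cons(g(cons(0, cons(cons(b, 0), b)), cons(b, 0)), 0))   [R3 at 1.1.2]
2. cons(cons(m(b, cons(cons(b, 0), cons(0, 0)), b), m(g(cons(b, cons(m(b, cons(0, 0), b), 0)), cons(b, 0)), cons(cons(b, b), cons(0, k(cons(0, 0), cons(0, cons(0, 0))))), b)), cons(g(cons(0, cons(cons(b, 0), b)), cons(b, 0)), 0))  →  cons(cons(cons(0, 0), m(g(cons(b, cons(m(b, cons(0, 0), b), 0)), cons(b, 0)), cons(cons(b, b), cons(0, k(cons(0, 0), cons(0, cons(0, 0))))), b)), cons(g(cons(0, cons(cons(b, 0), b)), cons(b, 0)), 0))   [R3 at 1.1]
3. cons(cons(cons(0, 0), m(g(cons(b, cons(m(b, cons(0, 0), b), 0)), cons(b, 0)), cons(cons(b, b), cons(0, k(cons(0, 0), cons(0, cons(0, 0))))), b)), cons(g(cons(0, cons(cons(b, 0), b)), cons(b, 0)), 0))  →  cons(cons(cons(0, 0), m(b, cons(cons(b, b), cons(0, k(cons(0, 0), cons(0, cons(0, 0))))), b)), cons(g(cons(0, cons(cons(b, 0), b)), cons(b, 0)), 0))   [R1 at 1.2.1]
4. cons(cons(cons(0, 0), m(b, cons(cons(b, b), cons(0, k(cons(0, 0), cons(0, cons(0, 0))))), b)), cons(g(cons(0, cons(cons(b, 0), b)), cons(b, 0)), 0))  →  cons(cons(cons(0, 0), cons(0, k(cons(0, 0), cons(0, cons(0, 0))))), cons(g(cons(0, cons(cons(b, 0), b)), cons(b, 0)), 0))   [R3 at 1.2]
5. cons(cons(cons(0, 0), cons(0, k(cons(0, 0), cons(0, cons(0, 0))))), cons(g(cons(0, cons(cons(b, 0), b)), cons(b, 0)), 0))  →  cons(cons(cons(0, 0), cons(0, 0)), cons(g(cons(0, cons(cons(b, 0), b)), cons(b, 0)), 0))   [R2 at 1.2.2]
6. cons(cons(cons(0, 0), cons(0, 0)), cons(g(cons(0, cons(cons(b, 0), b)), cons(b, 0)), 0))  →  cons(cons(cons(0, 0), cons(0, 0)), cons(b, 0))   [R1 at 2.1]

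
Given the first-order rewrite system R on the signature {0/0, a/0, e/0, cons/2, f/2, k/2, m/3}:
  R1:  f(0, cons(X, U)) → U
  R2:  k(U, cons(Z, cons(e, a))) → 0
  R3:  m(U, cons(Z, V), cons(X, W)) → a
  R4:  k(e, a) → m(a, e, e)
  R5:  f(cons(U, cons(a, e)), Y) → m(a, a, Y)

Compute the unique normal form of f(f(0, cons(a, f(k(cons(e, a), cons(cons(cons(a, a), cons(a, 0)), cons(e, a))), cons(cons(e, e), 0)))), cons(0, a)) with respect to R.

a

1. f(f(0, cons(a, f(k(cons(e, a), cons(cons(cons(a, a), cons(a, 0)), cons(e, a))), cons(cons(e, e), 0)))), cons(0, a))  →  f(f(k(cons(e, a), cons(cons(cons(a, a), cons(a, 0)), cons(e, a))), cons(cons(e, e), 0)), cons(0, a))   [R1 at 1]
2. f(f(k(cons(e, a), cons(cons(cons(a, a), cons(a, 0)), cons(e, a))), cons(cons(e, e), 0)), cons(0, a))  →  f(f(0, cons(cons(e, e), 0)), cons(0, a))   [R2 at 1.1]
3. f(f(0, cons(cons(e, e), 0)), cons(0, a))  →  f(0, cons(0, a))   [R1 at 1]
4. f(0, cons(0, a))  →  a   [R1 at ε]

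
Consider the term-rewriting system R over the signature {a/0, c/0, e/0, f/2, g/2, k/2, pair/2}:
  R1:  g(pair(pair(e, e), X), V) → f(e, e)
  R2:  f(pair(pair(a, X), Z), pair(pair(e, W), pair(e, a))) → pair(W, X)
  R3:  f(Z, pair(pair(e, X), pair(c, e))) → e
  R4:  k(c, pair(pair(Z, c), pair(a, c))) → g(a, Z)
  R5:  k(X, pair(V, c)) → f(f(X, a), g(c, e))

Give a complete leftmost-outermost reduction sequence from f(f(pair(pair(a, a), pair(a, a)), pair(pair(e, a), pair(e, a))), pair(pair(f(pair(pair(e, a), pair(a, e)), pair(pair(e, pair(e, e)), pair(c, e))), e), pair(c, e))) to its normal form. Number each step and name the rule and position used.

e

1. f(f(pair(pair(a, a), pair(a, a)), pair(pair(e, a), pair(e, a))), pair(pair(f(pair(pair(e, a), pair(a, e)), pair(pair(e, pair(e, e)), pair(c, e))), e), pair(c, e)))  →  f(pair(a, a), pair(pair(f(pair(pair(e, a), pair(a, e)), pair(pair(e, pair(e, e)), pair(c, e))), e), pair(c, e)))   [R2 at 1]
2. f(pair(a, a), pair(pair(f(pair(pair(e, a), pair(a, e)), pair(pair(e, pair(e, e)), pair(c, e))), e), pair(c, e)))  →  f(pair(a, a), pair(pair(e, e), pair(c, e)))   [R3 at 2.1.1]
3. f(pair(a, a), pair(pair(e, e), pair(c, e)))  →  e   [R3 at ε]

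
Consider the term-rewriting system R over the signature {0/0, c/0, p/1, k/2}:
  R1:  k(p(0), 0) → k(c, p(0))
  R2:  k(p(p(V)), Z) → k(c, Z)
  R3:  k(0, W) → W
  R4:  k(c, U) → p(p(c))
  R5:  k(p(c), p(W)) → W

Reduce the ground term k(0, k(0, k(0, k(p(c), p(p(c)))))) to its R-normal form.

p(c)

1. k(0, k(0, k(0, k(p(c), p(p(c))))))  →  k(0, k(0, k(p(c), p(p(c)))))   [R3 at ε]
2. k(0, k(0, k(p(c), p(p(c)))))  →  k(0, k(p(c), p(p(c))))   [R3 at ε]
3. k(0, k(p(c), p(p(c))))  →  k(p(c), p(p(c)))   [R3 at ε]
4. k(p(c), p(p(c)))  →  p(c)   [R5 at ε]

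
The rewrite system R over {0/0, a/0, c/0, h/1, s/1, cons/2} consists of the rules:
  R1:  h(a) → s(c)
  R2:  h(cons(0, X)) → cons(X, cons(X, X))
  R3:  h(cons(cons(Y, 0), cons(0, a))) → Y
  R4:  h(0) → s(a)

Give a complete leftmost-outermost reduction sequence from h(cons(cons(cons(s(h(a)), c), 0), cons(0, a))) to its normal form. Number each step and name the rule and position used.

1. h(cons(cons(cons(s(h(a)), c), 0), cons(0, a)))  →  cons(s(h(a)), c)   [R3 at ε]
2. cons(s(h(a)), c)  →  cons(s(s(c)), c)   [R1 at 1.1]

cons(s(s(c)), c)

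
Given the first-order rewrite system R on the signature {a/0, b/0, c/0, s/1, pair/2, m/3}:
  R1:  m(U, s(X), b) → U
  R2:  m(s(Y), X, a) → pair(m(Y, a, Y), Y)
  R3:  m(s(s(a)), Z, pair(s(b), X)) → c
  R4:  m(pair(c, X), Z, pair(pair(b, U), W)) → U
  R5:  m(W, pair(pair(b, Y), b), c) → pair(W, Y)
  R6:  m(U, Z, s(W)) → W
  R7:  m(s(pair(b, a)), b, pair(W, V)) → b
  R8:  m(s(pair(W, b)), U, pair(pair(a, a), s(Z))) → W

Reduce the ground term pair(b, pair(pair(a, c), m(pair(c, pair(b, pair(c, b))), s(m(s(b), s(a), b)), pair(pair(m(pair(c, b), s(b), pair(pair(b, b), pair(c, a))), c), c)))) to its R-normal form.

pair(b, pair(pair(a, c), c))

1. pair(b, pair(pair(a, c), m(pair(c, pair(b, pair(c, b))), s(m(s(b), s(a), b)), pair(pair(m(pair(c, b), s(b), pair(pair(b, b), pair(c, a))), c), c))))  →  pair(b, pair(pair(a, c), m(pair(c, pair(b, pair(c, b))), s(s(b)), pair(pair(m(pair(c, b), s(b), pair(pair(b, b), pair(c, a))), c), c))))   [R1 at 2.2.2.1]
2. pair(b, pair(pair(a, c), m(pair(c, pair(b, pair(c, b))), s(s(b)), pair(pair(m(pair(c, b), s(b), pair(pair(b, b), pair(c, a))), c), c))))  →  pair(b, pair(pair(a, c), m(pair(c, pair(b, pair(c, b))), s(s(b)), pair(pair(b, c), c))))   [R4 at 2.2.3.1.1]
3. pair(b, pair(pair(a, c), m(pair(c, pair(b, pair(c, b))), s(s(b)), pair(pair(b, c), c))))  →  pair(b, pair(pair(a, c), c))   [R4 at 2.2]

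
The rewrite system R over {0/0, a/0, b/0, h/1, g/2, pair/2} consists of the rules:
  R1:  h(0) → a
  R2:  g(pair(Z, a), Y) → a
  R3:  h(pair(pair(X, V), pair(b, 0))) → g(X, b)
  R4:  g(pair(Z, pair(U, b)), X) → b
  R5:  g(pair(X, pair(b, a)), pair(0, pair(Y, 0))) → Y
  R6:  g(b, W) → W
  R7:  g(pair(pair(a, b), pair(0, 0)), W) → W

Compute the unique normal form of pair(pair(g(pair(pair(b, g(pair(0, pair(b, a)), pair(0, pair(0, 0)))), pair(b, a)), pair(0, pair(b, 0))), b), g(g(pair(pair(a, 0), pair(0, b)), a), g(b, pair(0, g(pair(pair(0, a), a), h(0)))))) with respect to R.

1. pair(pair(g(pair(pair(b, g(pair(0, pair(b, a)), pair(0, pair(0, 0)))), pair(b, a)), pair(0, pair(b, 0))), b), g(g(pair(pair(a, 0), pair(0, b)), a), g(b, pair(0, g(pair(pair(0, a), a), h(0))))))  →  pair(pair(b, b), g(g(pair(pair(a, 0), pair(0, b)), a), g(b, pair(0, g(pair(pair(0, a), a), h(0))))))   [R5 at 1.1]
2. pair(pair(b, b), g(g(pair(pair(a, 0), pair(0, b)), a), g(b, pair(0, g(pair(pair(0, a), a), h(0))))))  →  pair(pair(b, b), g(b, g(b, pair(0, g(pair(pair(0, a), a), h(0))))))   [R4 at 2.1]
3. pair(pair(b, b), g(b, g(b, pair(0, g(pair(pair(0, a), a), h(0))))))  →  pair(pair(b, b), g(b, pair(0, g(pair(pair(0, a), a), h(0)))))   [R6 at 2]
4. pair(pair(b, b), g(b, pair(0, g(pair(pair(0, a), a), h(0)))))  →  pair(pair(b, b), pair(0, g(pair(pair(0, a), a), h(0))))   [R6 at 2]
5. pair(pair(b, b), pair(0, g(pair(pair(0, a), a), h(0))))  →  pair(pair(b, b), pair(0, a))   [R2 at 2.2]

pair(pair(b, b), pair(0, a))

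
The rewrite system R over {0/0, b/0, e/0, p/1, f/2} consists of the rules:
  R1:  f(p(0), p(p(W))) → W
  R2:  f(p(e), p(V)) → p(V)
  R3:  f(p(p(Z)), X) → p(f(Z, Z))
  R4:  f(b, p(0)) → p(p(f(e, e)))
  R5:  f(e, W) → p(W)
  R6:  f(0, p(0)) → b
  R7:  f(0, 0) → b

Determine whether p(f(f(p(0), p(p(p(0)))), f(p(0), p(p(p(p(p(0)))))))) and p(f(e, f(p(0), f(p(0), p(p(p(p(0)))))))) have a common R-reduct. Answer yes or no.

Reduce t₁ = p(f(f(p(0), p(p(p(0)))), f(p(0), p(p(p(p(p(0)))))))):
1. p(f(f(p(0), p(p(p(0)))), f(p(0), p(p(p(p(p(0))))))))  →  p(f(p(0), f(p(0), p(p(p(p(p(0))))))))   [R1 at 1.1]
2. p(f(p(0), f(p(0), p(p(p(p(p(0))))))))  →  p(f(p(0), p(p(p(0)))))   [R1 at 1.2]
3. p(f(p(0), p(p(p(0)))))  →  p(p(0))   [R1 at 1]

Reduce t₂ = p(f(e, f(p(0), f(p(0), p(p(p(p(0)))))))):
1. p(f(e, f(p(0), f(p(0), p(p(p(p(0))))))))  →  p(p(f(p(0), f(p(0), p(p(p(p(0))))))))   [R5 at 1]
2. p(p(f(p(0), f(p(0), p(p(p(p(0))))))))  →  p(p(f(p(0), p(p(0)))))   [R1 at 1.1.2]
3. p(p(f(p(0), p(p(0)))))  →  p(p(0))   [R1 at 1.1]

yes — NF(t₁) = p(p(0)), NF(t₂) = p(p(0))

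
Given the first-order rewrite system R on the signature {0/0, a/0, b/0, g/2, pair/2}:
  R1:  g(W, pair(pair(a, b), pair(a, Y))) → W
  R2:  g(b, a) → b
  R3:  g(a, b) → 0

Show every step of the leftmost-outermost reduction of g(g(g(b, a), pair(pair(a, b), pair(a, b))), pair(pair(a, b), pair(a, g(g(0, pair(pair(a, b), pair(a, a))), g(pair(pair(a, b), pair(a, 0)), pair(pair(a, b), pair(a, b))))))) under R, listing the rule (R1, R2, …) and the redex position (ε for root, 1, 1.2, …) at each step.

1. g(g(g(b, a), pair(pair(a, b), pair(a, b))), pair(pair(a, b), pair(a, g(g(0, pair(pair(a, b), pair(a, a))), g(pair(pair(a, b), pair(a, 0)), pair(pair(a, b), pair(a, b)))))))  →  g(g(b, a), pair(pair(a, b), pair(a, b)))   [R1 at ε]
2. g(g(b, a), pair(pair(a, b), pair(a, b)))  →  g(b, a)   [R1 at ε]
3. g(b, a)  →  b   [R2 at ε]

b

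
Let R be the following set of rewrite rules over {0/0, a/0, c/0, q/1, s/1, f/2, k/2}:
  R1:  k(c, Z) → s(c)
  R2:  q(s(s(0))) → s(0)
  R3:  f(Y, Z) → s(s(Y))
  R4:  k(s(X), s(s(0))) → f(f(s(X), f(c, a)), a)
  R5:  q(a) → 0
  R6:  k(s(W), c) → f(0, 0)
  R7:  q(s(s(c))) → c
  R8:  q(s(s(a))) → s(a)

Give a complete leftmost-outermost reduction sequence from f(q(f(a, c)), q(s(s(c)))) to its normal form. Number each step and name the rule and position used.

1. f(q(f(a, c)), q(s(s(c))))  →  s(s(q(f(a, c))))   [R3 at ε]
2. s(s(q(f(a, c))))  →  s(s(q(s(s(a)))))   [R3 at 1.1.1]
3. s(s(q(s(s(a)))))  →  s(s(s(a)))   [R8 at 1.1]

s(s(s(a)))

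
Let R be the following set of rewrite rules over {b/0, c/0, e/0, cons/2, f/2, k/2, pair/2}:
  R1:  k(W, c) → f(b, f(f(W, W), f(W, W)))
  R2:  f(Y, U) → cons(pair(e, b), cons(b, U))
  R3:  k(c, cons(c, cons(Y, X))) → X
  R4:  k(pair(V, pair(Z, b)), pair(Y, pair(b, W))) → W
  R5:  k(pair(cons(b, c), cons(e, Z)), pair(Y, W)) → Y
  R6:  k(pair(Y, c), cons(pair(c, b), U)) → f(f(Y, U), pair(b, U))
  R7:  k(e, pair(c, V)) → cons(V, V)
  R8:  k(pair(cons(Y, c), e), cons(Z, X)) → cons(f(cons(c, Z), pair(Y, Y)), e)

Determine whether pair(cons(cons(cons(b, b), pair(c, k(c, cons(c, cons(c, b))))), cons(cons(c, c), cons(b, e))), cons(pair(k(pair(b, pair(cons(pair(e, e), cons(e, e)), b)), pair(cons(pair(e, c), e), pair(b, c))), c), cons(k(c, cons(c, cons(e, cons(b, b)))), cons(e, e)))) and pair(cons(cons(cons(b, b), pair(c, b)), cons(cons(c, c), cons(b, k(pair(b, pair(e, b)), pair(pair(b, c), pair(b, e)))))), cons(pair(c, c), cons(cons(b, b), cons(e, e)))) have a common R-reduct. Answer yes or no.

yes — NF(t₁) = pair(cons(cons(cons(b, b), pair(c, b)), cons(cons(c, c), cons(b, e))), cons(pair(c, c), cons(cons(b, b), cons(e, e)))), NF(t₂) = pair(cons(cons(cons(b, b), pair(c, b)), cons(cons(c, c), cons(b, e))), cons(pair(c, c), cons(cons(b, b), cons(e, e))))

Reduce t₁ = pair(cons(cons(cons(b, b), pair(c, k(c, cons(c, cons(c, b))))), cons(cons(c, c), cons(b, e))), cons(pair(k(pair(b, pair(cons(pair(e, e), cons(e, e)), b)), pair(cons(pair(e, c), e), pair(b, c))), c), cons(k(c, cons(c, cons(e, cons(b, b)))), cons(e, e)))):
1. pair(cons(cons(cons(b, b), pair(c, k(c, cons(c, cons(c, b))))), cons(cons(c, c), cons(b, e))), cons(pair(k(pair(b, pair(cons(pair(e, e), cons(e, e)), b)), pair(cons(pair(e, c), e), pair(b, c))), c), cons(k(c, cons(c, cons(e, cons(b, b)))), cons(e, e))))  →  pair(cons(cons(cons(b, b), pair(c, b)), cons(cons(c, c), cons(b, e))), cons(pair(k(pair(b, pair(cons(pair(e, e), cons(e, e)), b)), pair(cons(pair(e, c), e), pair(b, c))), c), cons(k(c, cons(c, cons(e, cons(b, b)))), cons(e, e))))   [R3 at 1.1.2.2]
2. pair(cons(cons(cons(b, b), pair(c, b)), cons(cons(c, c), cons(b, e))), cons(pair(k(pair(b, pair(cons(pair(e, e), cons(e, e)), b)), pair(cons(pair(e, c), e), pair(b, c))), c), cons(k(c, cons(c, cons(e, cons(b, b)))), cons(e, e))))  →  pair(cons(cons(cons(b, b), pair(c, b)), cons(cons(c, c), cons(b, e))), cons(pair(c, c), cons(k(c, cons(c, cons(e, cons(b, b)))), cons(e, e))))   [R4 at 2.1.1]
3. pair(cons(cons(cons(b, b), pair(c, b)), cons(cons(c, c), cons(b, e))), cons(pair(c, c), cons(k(c, cons(c, cons(e, cons(b, b)))), cons(e, e))))  →  pair(cons(cons(cons(b, b), pair(c, b)), cons(cons(c, c), cons(b, e))), cons(pair(c, c), cons(cons(b, b), cons(e, e))))   [R3 at 2.2.1]

Reduce t₂ = pair(cons(cons(cons(b, b), pair(c, b)), cons(cons(c, c), cons(b, k(pair(b, pair(e, b)), pair(pair(b, c), pair(b, e)))))), cons(pair(c, c), cons(cons(b, b), cons(e, e)))):
1. pair(cons(cons(cons(b, b), pair(c, b)), cons(cons(c, c), cons(b, k(pair(b, pair(e, b)), pair(pair(b, c), pair(b, e)))))), cons(pair(c, c), cons(cons(b, b), cons(e, e))))  →  pair(cons(cons(cons(b, b), pair(c, b)), cons(cons(c, c), cons(b, e))), cons(pair(c, c), cons(cons(b, b), cons(e, e))))   [R4 at 1.2.2.2]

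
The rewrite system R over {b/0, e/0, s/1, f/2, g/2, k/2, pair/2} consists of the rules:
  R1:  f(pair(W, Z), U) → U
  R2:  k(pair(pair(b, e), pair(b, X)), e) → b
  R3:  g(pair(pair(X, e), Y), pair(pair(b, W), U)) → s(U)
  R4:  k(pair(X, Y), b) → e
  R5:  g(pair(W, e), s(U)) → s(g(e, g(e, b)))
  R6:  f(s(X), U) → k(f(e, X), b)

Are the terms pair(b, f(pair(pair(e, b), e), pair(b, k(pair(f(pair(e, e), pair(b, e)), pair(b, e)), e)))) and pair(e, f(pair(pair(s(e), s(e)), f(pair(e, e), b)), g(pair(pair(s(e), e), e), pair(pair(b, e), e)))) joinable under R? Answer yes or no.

no — NF(t₁) = pair(b, pair(b, b)), NF(t₂) = pair(e, s(e))

Reduce t₁ = pair(b, f(pair(pair(e, b), e), pair(b, k(pair(f(pair(e, e), pair(b, e)), pair(b, e)), e)))):
1. pair(b, f(pair(pair(e, b), e), pair(b, k(pair(f(pair(e, e), pair(b, e)), pair(b, e)), e))))  →  pair(b, pair(b, k(pair(f(pair(e, e), pair(b, e)), pair(b, e)), e)))   [R1 at 2]
2. pair(b, pair(b, k(pair(f(pair(e, e), pair(b, e)), pair(b, e)), e)))  →  pair(b, pair(b, k(pair(pair(b, e), pair(b, e)), e)))   [R1 at 2.2.1.1]
3. pair(b, pair(b, k(pair(pair(b, e), pair(b, e)), e)))  →  pair(b, pair(b, b))   [R2 at 2.2]

Reduce t₂ = pair(e, f(pair(pair(s(e), s(e)), f(pair(e, e), b)), g(pair(pair(s(e), e), e), pair(pair(b, e), e)))):
1. pair(e, f(pair(pair(s(e), s(e)), f(pair(e, e), b)), g(pair(pair(s(e), e), e), pair(pair(b, e), e))))  →  pair(e, g(pair(pair(s(e), e), e), pair(pair(b, e), e)))   [R1 at 2]
2. pair(e, g(pair(pair(s(e), e), e), pair(pair(b, e), e)))  →  pair(e, s(e))   [R3 at 2]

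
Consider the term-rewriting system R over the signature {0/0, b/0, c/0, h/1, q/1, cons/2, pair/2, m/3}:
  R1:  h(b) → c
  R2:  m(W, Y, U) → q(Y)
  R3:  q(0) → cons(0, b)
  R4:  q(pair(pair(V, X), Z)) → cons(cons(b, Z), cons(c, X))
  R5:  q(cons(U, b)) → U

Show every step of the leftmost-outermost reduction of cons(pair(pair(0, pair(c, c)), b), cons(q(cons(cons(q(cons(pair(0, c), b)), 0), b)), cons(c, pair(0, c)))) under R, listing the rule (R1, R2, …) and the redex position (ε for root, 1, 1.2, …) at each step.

cons(pair(pair(0, pair(c, c)), b), cons(cons(pair(0, c), 0), cons(c, pair(0, c))))

1. cons(pair(pair(0, pair(c, c)), b), cons(q(cons(cons(q(cons(pair(0, c), b)), 0), b)), cons(c, pair(0, c))))  →  cons(pair(pair(0, pair(c, c)), b), cons(cons(q(cons(pair(0, c), b)), 0), cons(c, pair(0, c))))   [R5 at 2.1]
2. cons(pair(pair(0, pair(c, c)), b), cons(cons(q(cons(pair(0, c), b)), 0), cons(c, pair(0, c))))  →  cons(pair(pair(0, pair(c, c)), b), cons(cons(pair(0, c), 0), cons(c, pair(0, c))))   [R5 at 2.1.1]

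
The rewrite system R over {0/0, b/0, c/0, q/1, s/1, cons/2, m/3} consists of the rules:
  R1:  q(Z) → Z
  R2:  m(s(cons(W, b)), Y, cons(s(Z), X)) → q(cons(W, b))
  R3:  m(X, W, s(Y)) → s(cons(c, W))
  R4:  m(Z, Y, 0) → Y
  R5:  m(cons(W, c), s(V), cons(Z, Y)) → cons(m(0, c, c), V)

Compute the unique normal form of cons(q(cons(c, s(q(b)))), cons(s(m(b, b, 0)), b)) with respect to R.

1. cons(q(cons(c, s(q(b)))), cons(s(m(b, b, 0)), b))  →  cons(cons(c, s(q(b))), cons(s(m(b, b, 0)), b))   [R1 at 1]
2. cons(cons(c, s(q(b))), cons(s(m(b, b, 0)), b))  →  cons(cons(c, s(b)), cons(s(m(b, b, 0)), b))   [R1 at 1.2.1]
3. cons(cons(c, s(b)), cons(s(m(b, b, 0)), b))  →  cons(cons(c, s(b)), cons(s(b), b))   [R4 at 2.1.1]

cons(cons(c, s(b)), cons(s(b), b))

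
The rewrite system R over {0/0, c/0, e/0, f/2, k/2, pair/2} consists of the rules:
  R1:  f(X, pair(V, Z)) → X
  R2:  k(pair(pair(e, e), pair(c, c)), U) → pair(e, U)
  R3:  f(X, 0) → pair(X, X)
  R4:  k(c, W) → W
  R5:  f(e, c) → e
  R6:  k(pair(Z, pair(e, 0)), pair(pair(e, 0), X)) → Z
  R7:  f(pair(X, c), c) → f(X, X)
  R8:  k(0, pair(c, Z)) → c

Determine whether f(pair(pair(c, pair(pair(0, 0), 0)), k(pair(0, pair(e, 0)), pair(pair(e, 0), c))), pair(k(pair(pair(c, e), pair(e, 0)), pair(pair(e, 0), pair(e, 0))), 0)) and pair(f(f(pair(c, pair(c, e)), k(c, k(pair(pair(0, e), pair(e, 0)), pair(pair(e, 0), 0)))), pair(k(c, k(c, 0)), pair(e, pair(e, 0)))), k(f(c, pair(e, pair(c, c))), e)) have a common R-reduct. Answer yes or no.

no — NF(t₁) = pair(pair(c, pair(pair(0, 0), 0)), 0), NF(t₂) = pair(pair(c, pair(c, e)), e)

Reduce t₁ = f(pair(pair(c, pair(pair(0, 0), 0)), k(pair(0, pair(e, 0)), pair(pair(e, 0), c))), pair(k(pair(pair(c, e), pair(e, 0)), pair(pair(e, 0), pair(e, 0))), 0)):
1. f(pair(pair(c, pair(pair(0, 0), 0)), k(pair(0, pair(e, 0)), pair(pair(e, 0), c))), pair(k(pair(pair(c, e), pair(e, 0)), pair(pair(e, 0), pair(e, 0))), 0))  →  pair(pair(c, pair(pair(0, 0), 0)), k(pair(0, pair(e, 0)), pair(pair(e, 0), c)))   [R1 at ε]
2. pair(pair(c, pair(pair(0, 0), 0)), k(pair(0, pair(e, 0)), pair(pair(e, 0), c)))  →  pair(pair(c, pair(pair(0, 0), 0)), 0)   [R6 at 2]

Reduce t₂ = pair(f(f(pair(c, pair(c, e)), k(c, k(pair(pair(0, e), pair(e, 0)), pair(pair(e, 0), 0)))), pair(k(c, k(c, 0)), pair(e, pair(e, 0)))), k(f(c, pair(e, pair(c, c))), e)):
1. pair(f(f(pair(c, pair(c, e)), k(c, k(pair(pair(0, e), pair(e, 0)), pair(pair(e, 0), 0)))), pair(k(c, k(c, 0)), pair(e, pair(e, 0)))), k(f(c, pair(e, pair(c, c))), e))  →  pair(f(pair(c, pair(c, e)), k(c, k(pair(pair(0, e), pair(e, 0)), pair(pair(e, 0), 0)))), k(f(c, pair(e, pair(c, c))), e))   [R1 at 1]
2. pair(f(pair(c, pair(c, e)), k(c, k(pair(pair(0, e), pair(e, 0)), pair(pair(e, 0), 0)))), k(f(c, pair(e, pair(c, c))), e))  →  pair(f(pair(c, pair(c, e)), k(pair(pair(0, e), pair(e, 0)), pair(pair(e, 0), 0))), k(f(c, pair(e, pair(c, c))), e))   [R4 at 1.2]
3. pair(f(pair(c, pair(c, e)), k(pair(pair(0, e), pair(e, 0)), pair(pair(e, 0), 0))), k(f(c, pair(e, pair(c, c))), e))  →  pair(f(pair(c, pair(c, e)), pair(0, e)), k(f(c, pair(e, pair(c, c))), e))   [R6 at 1.2]
4. pair(f(pair(c, pair(c, e)), pair(0, e)), k(f(c, pair(e, pair(c, c))), e))  →  pair(pair(c, pair(c, e)), k(f(c, pair(e, pair(c, c))), e))   [R1 at 1]
5. pair(pair(c, pair(c, e)), k(f(c, pair(e, pair(c, c))), e))  →  pair(pair(c, pair(c, e)), k(c, e))   [R1 at 2.1]
6. pair(pair(c, pair(c, e)), k(c, e))  →  pair(pair(c, pair(c, e)), e)   [R4 at 2]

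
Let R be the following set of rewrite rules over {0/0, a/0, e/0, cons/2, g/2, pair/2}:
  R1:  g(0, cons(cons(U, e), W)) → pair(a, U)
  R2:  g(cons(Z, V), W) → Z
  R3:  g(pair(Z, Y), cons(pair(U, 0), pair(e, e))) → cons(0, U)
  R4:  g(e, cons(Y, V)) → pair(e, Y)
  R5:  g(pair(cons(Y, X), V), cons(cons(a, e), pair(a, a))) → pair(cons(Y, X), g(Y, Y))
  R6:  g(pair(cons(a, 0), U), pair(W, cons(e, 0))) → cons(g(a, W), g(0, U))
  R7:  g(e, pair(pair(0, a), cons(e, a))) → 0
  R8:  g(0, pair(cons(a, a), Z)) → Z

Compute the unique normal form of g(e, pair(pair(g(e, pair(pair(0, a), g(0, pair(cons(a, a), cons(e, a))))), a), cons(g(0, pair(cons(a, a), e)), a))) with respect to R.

1. g(e, pair(pair(g(e, pair(pair(0, a), g(0, pair(cons(a, a), cons(e, a))))), a), cons(g(0, pair(cons(a, a), e)), a)))  →  g(e, pair(pair(g(e, pair(pair(0, a), cons(e, a))), a), cons(g(0, pair(cons(a, a), e)), a)))   [R8 at 2.1.1.2.2]
2. g(e, pair(pair(g(e, pair(pair(0, a), cons(e, a))), a), cons(g(0, pair(cons(a, a), e)), a)))  →  g(e, pair(pair(0, a), cons(g(0, pair(cons(a, a), e)), a)))   [R7 at 2.1.1]
3. g(e, pair(pair(0, a), cons(g(0, pair(cons(a, a), e)), a)))  →  g(e, pair(pair(0, a), cons(e, a)))   [R8 at 2.2.1]
4. g(e, pair(pair(0, a), cons(e, a)))  →  0   [R7 at ε]

0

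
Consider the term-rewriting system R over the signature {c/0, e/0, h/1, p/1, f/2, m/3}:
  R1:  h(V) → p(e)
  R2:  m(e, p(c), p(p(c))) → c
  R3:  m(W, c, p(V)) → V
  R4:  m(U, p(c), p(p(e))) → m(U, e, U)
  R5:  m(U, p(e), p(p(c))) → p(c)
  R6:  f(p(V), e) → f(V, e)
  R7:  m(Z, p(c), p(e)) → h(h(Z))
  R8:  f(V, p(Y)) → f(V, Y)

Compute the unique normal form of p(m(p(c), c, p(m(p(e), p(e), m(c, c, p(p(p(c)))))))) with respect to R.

p(p(c))

1. p(m(p(c), c, p(m(p(e), p(e), m(c, c, p(p(p(c))))))))  →  p(m(p(e), p(e), m(c, c, p(p(p(c))))))   [R3 at 1]
2. p(m(p(e), p(e), m(c, c, p(p(p(c))))))  →  p(m(p(e), p(e), p(p(c))))   [R3 at 1.3]
3. p(m(p(e), p(e), p(p(c))))  →  p(p(c))   [R5 at 1]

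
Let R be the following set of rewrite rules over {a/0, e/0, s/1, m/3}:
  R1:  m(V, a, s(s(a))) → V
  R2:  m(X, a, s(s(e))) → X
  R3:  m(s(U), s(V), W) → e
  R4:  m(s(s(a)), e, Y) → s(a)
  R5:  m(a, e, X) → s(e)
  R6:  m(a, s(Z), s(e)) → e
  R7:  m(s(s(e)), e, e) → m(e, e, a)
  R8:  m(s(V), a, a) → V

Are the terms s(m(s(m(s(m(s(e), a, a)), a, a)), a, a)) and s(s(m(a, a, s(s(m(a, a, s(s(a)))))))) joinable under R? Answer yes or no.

no — NF(t₁) = s(e), NF(t₂) = s(s(a))

Reduce t₁ = s(m(s(m(s(m(s(e), a, a)), a, a)), a, a)):
1. s(m(s(m(s(m(s(e), a, a)), a, a)), a, a))  →  s(m(s(m(s(e), a, a)), a, a))   [R8 at 1]
2. s(m(s(m(s(e), a, a)), a, a))  →  s(m(s(e), a, a))   [R8 at 1]
3. s(m(s(e), a, a))  →  s(e)   [R8 at 1]

Reduce t₂ = s(s(m(a, a, s(s(m(a, a, s(s(a)))))))):
1. s(s(m(a, a, s(s(m(a, a, s(s(a))))))))  →  s(s(m(a, a, s(s(a)))))   [R1 at 1.1.3.1.1]
2. s(s(m(a, a, s(s(a)))))  →  s(s(a))   [R1 at 1.1]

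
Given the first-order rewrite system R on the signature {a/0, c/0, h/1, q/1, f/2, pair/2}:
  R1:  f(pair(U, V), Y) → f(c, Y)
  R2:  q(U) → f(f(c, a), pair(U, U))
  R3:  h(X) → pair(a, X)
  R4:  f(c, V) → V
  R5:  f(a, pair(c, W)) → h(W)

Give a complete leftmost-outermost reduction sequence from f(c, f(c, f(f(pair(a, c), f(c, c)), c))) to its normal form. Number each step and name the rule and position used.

c

1. f(c, f(c, f(f(pair(a, c), f(c, c)), c)))  →  f(c, f(f(pair(a, c), f(c, c)), c))   [R4 at ε]
2. f(c, f(f(pair(a, c), f(c, c)), c))  →  f(f(pair(a, c), f(c, c)), c)   [R4 at ε]
3. f(f(pair(a, c), f(c, c)), c)  →  f(f(c, f(c, c)), c)   [R1 at 1]
4. f(f(c, f(c, c)), c)  →  f(f(c, c), c)   [R4 at 1]
5. f(f(c, c), c)  →  f(c, c)   [R4 at 1]
6. f(c, c)  →  c   [R4 at ε]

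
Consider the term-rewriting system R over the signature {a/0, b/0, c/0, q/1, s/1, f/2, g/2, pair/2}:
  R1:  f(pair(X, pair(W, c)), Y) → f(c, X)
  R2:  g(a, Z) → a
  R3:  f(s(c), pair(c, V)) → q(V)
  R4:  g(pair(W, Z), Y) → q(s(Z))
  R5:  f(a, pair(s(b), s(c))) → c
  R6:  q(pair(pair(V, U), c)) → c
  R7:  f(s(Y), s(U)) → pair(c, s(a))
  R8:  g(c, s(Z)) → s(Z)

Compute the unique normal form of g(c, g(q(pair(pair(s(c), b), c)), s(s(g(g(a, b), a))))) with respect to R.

1. g(c, g(q(pair(pair(s(c), b), c)), s(s(g(g(a, b), a)))))  →  g(c, g(c, s(s(g(g(a, b), a)))))   [R6 at 2.1]
2. g(c, g(c, s(s(g(g(a, b), a)))))  →  g(c, s(s(g(g(a, b), a))))   [R8 at 2]
3. g(c, s(s(g(g(a, b), a))))  →  s(s(g(g(a, b), a)))   [R8 at ε]
4. s(s(g(g(a, b), a)))  →  s(s(g(a, a)))   [R2 at 1.1.1]
5. s(s(g(a, a)))  →  s(s(a))   [R2 at 1.1]

s(s(a))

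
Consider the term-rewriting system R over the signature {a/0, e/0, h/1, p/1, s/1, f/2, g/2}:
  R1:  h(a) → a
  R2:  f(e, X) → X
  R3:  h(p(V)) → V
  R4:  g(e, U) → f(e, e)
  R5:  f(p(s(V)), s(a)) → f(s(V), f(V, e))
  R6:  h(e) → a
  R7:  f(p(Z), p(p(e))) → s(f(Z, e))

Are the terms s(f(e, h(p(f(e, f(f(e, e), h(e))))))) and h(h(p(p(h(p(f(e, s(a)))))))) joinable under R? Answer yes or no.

yes — NF(t₁) = s(a), NF(t₂) = s(a)

Reduce t₁ = s(f(e, h(p(f(e, f(f(e, e), h(e))))))):
1. s(f(e, h(p(f(e, f(f(e, e), h(e)))))))  →  s(h(p(f(e, f(f(e, e), h(e))))))   [R2 at 1]
2. s(h(p(f(e, f(f(e, e), h(e))))))  →  s(f(e, f(f(e, e), h(e))))   [R3 at 1]
3. s(f(e, f(f(e, e), h(e))))  →  s(f(f(e, e), h(e)))   [R2 at 1]
4. s(f(f(e, e), h(e)))  →  s(f(e, h(e)))   [R2 at 1.1]
5. s(f(e, h(e)))  →  s(h(e))   [R2 at 1]
6. s(h(e))  →  s(a)   [R6 at 1]

Reduce t₂ = h(h(p(p(h(p(f(e, s(a)))))))):
1. h(h(p(p(h(p(f(e, s(a))))))))  →  h(p(h(p(f(e, s(a))))))   [R3 at 1]
2. h(p(h(p(f(e, s(a))))))  →  h(p(f(e, s(a))))   [R3 at ε]
3. h(p(f(e, s(a))))  →  f(e, s(a))   [R3 at ε]
4. f(e, s(a))  →  s(a)   [R2 at ε]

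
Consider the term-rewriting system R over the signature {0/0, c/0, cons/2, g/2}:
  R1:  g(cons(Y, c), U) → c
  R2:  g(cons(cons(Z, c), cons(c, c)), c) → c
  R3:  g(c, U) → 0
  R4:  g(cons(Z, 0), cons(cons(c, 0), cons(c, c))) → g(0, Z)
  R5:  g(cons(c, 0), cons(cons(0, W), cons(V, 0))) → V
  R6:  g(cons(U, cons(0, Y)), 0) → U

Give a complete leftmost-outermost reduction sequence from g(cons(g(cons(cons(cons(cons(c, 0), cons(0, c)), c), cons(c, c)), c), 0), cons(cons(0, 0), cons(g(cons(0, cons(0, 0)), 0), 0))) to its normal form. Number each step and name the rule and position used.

1. g(cons(g(cons(cons(cons(cons(c, 0), cons(0, c)), c), cons(c, c)), c), 0), cons(cons(0, 0), cons(g(cons(0, cons(0, 0)), 0), 0)))  →  g(cons(c, 0), cons(cons(0, 0), cons(g(cons(0, cons(0, 0)), 0), 0)))   [R2 at 1.1]
2. g(cons(c, 0), cons(cons(0, 0), cons(g(cons(0, cons(0, 0)), 0), 0)))  →  g(cons(0, cons(0, 0)), 0)   [R5 at ε]
3. g(cons(0, cons(0, 0)), 0)  →  0   [R6 at ε]

0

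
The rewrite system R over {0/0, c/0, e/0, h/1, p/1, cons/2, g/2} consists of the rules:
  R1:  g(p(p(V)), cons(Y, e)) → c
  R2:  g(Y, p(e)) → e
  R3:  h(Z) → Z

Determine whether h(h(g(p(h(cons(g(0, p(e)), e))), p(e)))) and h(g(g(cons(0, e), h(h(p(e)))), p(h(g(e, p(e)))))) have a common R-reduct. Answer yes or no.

yes — NF(t₁) = e, NF(t₂) = e

Reduce t₁ = h(h(g(p(h(cons(g(0, p(e)), e))), p(e)))):
1. h(h(g(p(h(cons(g(0, p(e)), e))), p(e))))  →  h(g(p(h(cons(g(0, p(e)), e))), p(e)))   [R3 at ε]
2. h(g(p(h(cons(g(0, p(e)), e))), p(e)))  →  g(p(h(cons(g(0, p(e)), e))), p(e))   [R3 at ε]
3. g(p(h(cons(g(0, p(e)), e))), p(e))  →  e   [R2 at ε]

Reduce t₂ = h(g(g(cons(0, e), h(h(p(e)))), p(h(g(e, p(e)))))):
1. h(g(g(cons(0, e), h(h(p(e)))), p(h(g(e, p(e))))))  →  g(g(cons(0, e), h(h(p(e)))), p(h(g(e, p(e)))))   [R3 at ε]
2. g(g(cons(0, e), h(h(p(e)))), p(h(g(e, p(e)))))  →  g(g(cons(0, e), h(p(e))), p(h(g(e, p(e)))))   [R3 at 1.2]
3. g(g(cons(0, e), h(p(e))), p(h(g(e, p(e)))))  →  g(g(cons(0, e), p(e)), p(h(g(e, p(e)))))   [R3 at 1.2]
4. g(g(cons(0, e), p(e)), p(h(g(e, p(e)))))  →  g(e, p(h(g(e, p(e)))))   [R2 at 1]
5. g(e, p(h(g(e, p(e)))))  →  g(e, p(g(e, p(e))))   [R3 at 2.1]
6. g(e, p(g(e, p(e))))  →  g(e, p(e))   [R2 at 2.1]
7. g(e, p(e))  →  e   [R2 at ε]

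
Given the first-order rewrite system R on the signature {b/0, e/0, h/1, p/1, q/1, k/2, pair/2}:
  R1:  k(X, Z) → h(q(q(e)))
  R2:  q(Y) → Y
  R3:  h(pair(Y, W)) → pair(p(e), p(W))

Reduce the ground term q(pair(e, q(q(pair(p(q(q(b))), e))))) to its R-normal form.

1. q(pair(e, q(q(pair(p(q(q(b))), e)))))  →  pair(e, q(q(pair(p(q(q(b))), e))))   [R2 at ε]
2. pair(e, q(q(pair(p(q(q(b))), e))))  →  pair(e, q(pair(p(q(q(b))), e)))   [R2 at 2]
3. pair(e, q(pair(p(q(q(b))), e)))  →  pair(e, pair(p(q(q(b))), e))   [R2 at 2]
4. pair(e, pair(p(q(q(b))), e))  →  pair(e, pair(p(q(b)), e))   [R2 at 2.1.1]
5. pair(e, pair(p(q(b)), e))  →  pair(e, pair(p(b), e))   [R2 at 2.1.1]

pair(e, pair(p(b), e))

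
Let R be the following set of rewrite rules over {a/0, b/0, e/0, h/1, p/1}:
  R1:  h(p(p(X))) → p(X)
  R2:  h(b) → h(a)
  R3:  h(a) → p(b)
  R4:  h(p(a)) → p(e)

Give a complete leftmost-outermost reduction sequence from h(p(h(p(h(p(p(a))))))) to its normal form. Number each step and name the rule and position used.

p(a)

1. h(p(h(p(h(p(p(a)))))))  →  h(p(h(p(p(a)))))   [R1 at 1.1.1.1]
2. h(p(h(p(p(a)))))  →  h(p(p(a)))   [R1 at 1.1]
3. h(p(p(a)))  →  p(a)   [R1 at ε]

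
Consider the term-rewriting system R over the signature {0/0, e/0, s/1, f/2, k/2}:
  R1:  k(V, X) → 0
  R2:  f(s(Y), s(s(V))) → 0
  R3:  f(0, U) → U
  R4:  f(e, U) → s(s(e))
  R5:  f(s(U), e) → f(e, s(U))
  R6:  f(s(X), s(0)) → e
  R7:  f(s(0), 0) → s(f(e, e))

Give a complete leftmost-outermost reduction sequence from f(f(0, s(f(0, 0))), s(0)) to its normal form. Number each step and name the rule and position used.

1. f(f(0, s(f(0, 0))), s(0))  →  f(s(f(0, 0)), s(0))   [R3 at 1]
2. f(s(f(0, 0)), s(0))  →  e   [R6 at ε]

e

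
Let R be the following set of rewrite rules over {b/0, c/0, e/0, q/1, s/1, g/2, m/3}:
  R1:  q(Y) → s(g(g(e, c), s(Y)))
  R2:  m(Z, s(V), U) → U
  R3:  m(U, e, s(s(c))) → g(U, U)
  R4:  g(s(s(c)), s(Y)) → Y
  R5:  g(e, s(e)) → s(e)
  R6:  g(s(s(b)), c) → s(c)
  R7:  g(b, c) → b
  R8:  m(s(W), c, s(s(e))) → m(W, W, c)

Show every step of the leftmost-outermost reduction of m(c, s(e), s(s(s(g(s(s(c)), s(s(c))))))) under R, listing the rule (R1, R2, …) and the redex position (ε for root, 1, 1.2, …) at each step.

s(s(s(s(c))))

1. m(c, s(e), s(s(s(g(s(s(c)), s(s(c)))))))  →  s(s(s(g(s(s(c)), s(s(c))))))   [R2 at ε]
2. s(s(s(g(s(s(c)), s(s(c))))))  →  s(s(s(s(c))))   [R4 at 1.1.1]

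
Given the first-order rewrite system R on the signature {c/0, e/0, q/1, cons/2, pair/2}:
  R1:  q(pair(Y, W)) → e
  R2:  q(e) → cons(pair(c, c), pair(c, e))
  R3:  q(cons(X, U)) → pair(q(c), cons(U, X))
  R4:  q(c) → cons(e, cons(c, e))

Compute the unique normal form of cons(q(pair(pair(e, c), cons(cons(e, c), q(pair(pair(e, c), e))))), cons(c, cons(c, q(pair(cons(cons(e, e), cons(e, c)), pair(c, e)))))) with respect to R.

cons(e, cons(c, cons(c, e)))

1. cons(q(pair(pair(e, c), cons(cons(e, c), q(pair(pair(e, c), e))))), cons(c, cons(c, q(pair(cons(cons(e, e), cons(e, c)), pair(c, e))))))  →  cons(e, cons(c, cons(c, q(pair(cons(cons(e, e), cons(e, c)), pair(c, e))))))   [R1 at 1]
2. cons(e, cons(c, cons(c, q(pair(cons(cons(e, e), cons(e, c)), pair(c, e))))))  →  cons(e, cons(c, cons(c, e)))   [R1 at 2.2.2]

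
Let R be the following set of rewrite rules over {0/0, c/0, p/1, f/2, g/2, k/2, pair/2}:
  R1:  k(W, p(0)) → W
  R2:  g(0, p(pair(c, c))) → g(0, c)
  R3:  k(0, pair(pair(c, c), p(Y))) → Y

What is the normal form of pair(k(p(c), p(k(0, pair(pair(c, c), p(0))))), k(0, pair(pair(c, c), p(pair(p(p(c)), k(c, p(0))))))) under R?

pair(p(c), pair(p(p(c)), c))

1. pair(k(p(c), p(k(0, pair(pair(c, c), p(0))))), k(0, pair(pair(c, c), p(pair(p(p(c)), k(c, p(0)))))))  →  pair(k(p(c), p(0)), k(0, pair(pair(c, c), p(pair(p(p(c)), k(c, p(0)))))))   [R3 at 1.2.1]
2. pair(k(p(c), p(0)), k(0, pair(pair(c, c), p(pair(p(p(c)), k(c, p(0)))))))  →  pair(p(c), k(0, pair(pair(c, c), p(pair(p(p(c)), k(c, p(0)))))))   [R1 at 1]
3. pair(p(c), k(0, pair(pair(c, c), p(pair(p(p(c)), k(c, p(0)))))))  →  pair(p(c), pair(p(p(c)), k(c, p(0))))   [R3 at 2]
4. pair(p(c), pair(p(p(c)), k(c, p(0))))  →  pair(p(c), pair(p(p(c)), c))   [R1 at 2.2]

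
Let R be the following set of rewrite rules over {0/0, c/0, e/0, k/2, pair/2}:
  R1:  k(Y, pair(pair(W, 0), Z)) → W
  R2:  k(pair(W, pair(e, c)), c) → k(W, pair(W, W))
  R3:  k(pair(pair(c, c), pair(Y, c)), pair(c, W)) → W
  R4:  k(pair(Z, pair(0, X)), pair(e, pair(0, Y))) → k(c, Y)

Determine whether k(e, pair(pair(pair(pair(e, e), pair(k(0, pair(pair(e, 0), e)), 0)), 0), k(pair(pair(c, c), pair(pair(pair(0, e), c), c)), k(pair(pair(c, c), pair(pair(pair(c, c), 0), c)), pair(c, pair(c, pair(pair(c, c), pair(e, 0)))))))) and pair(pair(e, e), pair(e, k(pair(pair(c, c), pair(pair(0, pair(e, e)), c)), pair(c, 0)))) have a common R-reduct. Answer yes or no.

Reduce t₁ = k(e, pair(pair(pair(pair(e, e), pair(k(0, pair(pair(e, 0), e)), 0)), 0), k(pair(pair(c, c), pair(pair(pair(0, e), c), c)), k(pair(pair(c, c), pair(pair(pair(c, c), 0), c)), pair(c, pair(c, pair(pair(c, c), pair(e, 0)))))))):
1. k(e, pair(pair(pair(pair(e, e), pair(k(0, pair(pair(e, 0), e)), 0)), 0), k(pair(pair(c, c), pair(pair(pair(0, e), c), c)), k(pair(pair(c, c), pair(pair(pair(c, c), 0), c)), pair(c, pair(c, pair(pair(c, c), pair(e, 0))))))))  →  pair(pair(e, e), pair(k(0, pair(pair(e, 0), e)), 0))   [R1 at ε]
2. pair(pair(e, e), pair(k(0, pair(pair(e, 0), e)), 0))  →  pair(pair(e, e), pair(e, 0))   [R1 at 2.1]

Reduce t₂ = pair(pair(e, e), pair(e, k(pair(pair(c, c), pair(pair(0, pair(e, e)), c)), pair(c, 0)))):
1. pair(pair(e, e), pair(e, k(pair(pair(c, c), pair(pair(0, pair(e, e)), c)), pair(c, 0))))  →  pair(pair(e, e), pair(e, 0))   [R3 at 2.2]

yes — NF(t₁) = pair(pair(e, e), pair(e, 0)), NF(t₂) = pair(pair(e, e), pair(e, 0))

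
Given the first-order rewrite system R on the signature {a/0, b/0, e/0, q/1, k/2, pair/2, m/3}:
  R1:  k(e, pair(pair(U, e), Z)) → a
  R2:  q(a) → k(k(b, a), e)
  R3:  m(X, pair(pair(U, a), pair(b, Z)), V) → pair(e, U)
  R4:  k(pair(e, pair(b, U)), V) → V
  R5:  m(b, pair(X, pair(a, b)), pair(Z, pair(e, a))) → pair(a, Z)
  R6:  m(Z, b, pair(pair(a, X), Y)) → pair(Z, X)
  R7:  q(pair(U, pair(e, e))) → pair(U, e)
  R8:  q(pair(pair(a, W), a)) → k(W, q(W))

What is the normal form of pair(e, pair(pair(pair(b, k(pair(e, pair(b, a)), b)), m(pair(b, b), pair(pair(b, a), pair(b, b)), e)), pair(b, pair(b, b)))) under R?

pair(e, pair(pair(pair(b, b), pair(e, b)), pair(b, pair(b, b))))

1. pair(e, pair(pair(pair(b, k(pair(e, pair(b, a)), b)), m(pair(b, b), pair(pair(b, a), pair(b, b)), e)), pair(b, pair(b, b))))  →  pair(e, pair(pair(pair(b, b), m(pair(b, b), pair(pair(b, a), pair(b, b)), e)), pair(b, pair(b, b))))   [R4 at 2.1.1.2]
2. pair(e, pair(pair(pair(b, b), m(pair(b, b), pair(pair(b, a), pair(b, b)), e)), pair(b, pair(b, b))))  →  pair(e, pair(pair(pair(b, b), pair(e, b)), pair(b, pair(b, b))))   [R3 at 2.1.2]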